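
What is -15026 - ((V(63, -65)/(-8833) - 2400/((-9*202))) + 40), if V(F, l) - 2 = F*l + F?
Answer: -40327381624/2676399 ≈ -15068.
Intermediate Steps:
V(F, l) = 2 + F + F*l (V(F, l) = 2 + (F*l + F) = 2 + (F + F*l) = 2 + F + F*l)
-15026 - ((V(63, -65)/(-8833) - 2400/((-9*202))) + 40) = -15026 - (((2 + 63 + 63*(-65))/(-8833) - 2400/((-9*202))) + 40) = -15026 - (((2 + 63 - 4095)*(-1/8833) - 2400/(-1818)) + 40) = -15026 - ((-4030*(-1/8833) - 2400*(-1/1818)) + 40) = -15026 - ((4030/8833 + 400/303) + 40) = -15026 - (4754290/2676399 + 40) = -15026 - 1*111810250/2676399 = -15026 - 111810250/2676399 = -40327381624/2676399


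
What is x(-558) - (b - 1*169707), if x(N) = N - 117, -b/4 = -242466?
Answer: -800832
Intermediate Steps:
b = 969864 (b = -4*(-242466) = 969864)
x(N) = -117 + N
x(-558) - (b - 1*169707) = (-117 - 558) - (969864 - 1*169707) = -675 - (969864 - 169707) = -675 - 1*800157 = -675 - 800157 = -800832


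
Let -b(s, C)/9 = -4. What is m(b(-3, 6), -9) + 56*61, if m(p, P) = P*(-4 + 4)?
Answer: 3416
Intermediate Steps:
b(s, C) = 36 (b(s, C) = -9*(-4) = 36)
m(p, P) = 0 (m(p, P) = P*0 = 0)
m(b(-3, 6), -9) + 56*61 = 0 + 56*61 = 0 + 3416 = 3416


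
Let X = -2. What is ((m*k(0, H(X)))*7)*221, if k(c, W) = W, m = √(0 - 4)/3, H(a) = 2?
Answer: 6188*I/3 ≈ 2062.7*I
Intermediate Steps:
m = 2*I/3 (m = √(-4)*(⅓) = (2*I)*(⅓) = 2*I/3 ≈ 0.66667*I)
((m*k(0, H(X)))*7)*221 = (((2*I/3)*2)*7)*221 = ((4*I/3)*7)*221 = (28*I/3)*221 = 6188*I/3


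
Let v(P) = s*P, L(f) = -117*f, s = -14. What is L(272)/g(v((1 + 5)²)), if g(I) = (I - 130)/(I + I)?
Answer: -16039296/317 ≈ -50597.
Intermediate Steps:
v(P) = -14*P
g(I) = (-130 + I)/(2*I) (g(I) = (-130 + I)/((2*I)) = (-130 + I)*(1/(2*I)) = (-130 + I)/(2*I))
L(272)/g(v((1 + 5)²)) = (-117*272)/(((-130 - 14*(1 + 5)²)/(2*((-14*(1 + 5)²))))) = -31824*(-1008/(-130 - 14*6²)) = -31824*(-1008/(-130 - 14*36)) = -31824*(-1008/(-130 - 504)) = -31824/((½)*(-1/504)*(-634)) = -31824/317/504 = -31824*504/317 = -16039296/317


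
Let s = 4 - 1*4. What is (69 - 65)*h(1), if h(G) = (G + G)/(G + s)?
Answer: 8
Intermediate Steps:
s = 0 (s = 4 - 4 = 0)
h(G) = 2 (h(G) = (G + G)/(G + 0) = (2*G)/G = 2)
(69 - 65)*h(1) = (69 - 65)*2 = 4*2 = 8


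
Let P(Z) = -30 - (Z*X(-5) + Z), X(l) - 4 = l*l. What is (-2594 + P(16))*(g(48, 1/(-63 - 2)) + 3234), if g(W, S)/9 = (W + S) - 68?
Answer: -616147104/65 ≈ -9.4792e+6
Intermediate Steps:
X(l) = 4 + l² (X(l) = 4 + l*l = 4 + l²)
P(Z) = -30 - 30*Z (P(Z) = -30 - (Z*(4 + (-5)²) + Z) = -30 - (Z*(4 + 25) + Z) = -30 - (Z*29 + Z) = -30 - (29*Z + Z) = -30 - 30*Z)
g(W, S) = -612 + 9*S + 9*W (g(W, S) = 9*((W + S) - 68) = 9*((S + W) - 68) = 9*(-68 + S + W) = -612 + 9*S + 9*W)
(-2594 + P(16))*(g(48, 1/(-63 - 2)) + 3234) = (-2594 + (-30 - 30*16))*((-612 + 9/(-63 - 2) + 9*48) + 3234) = (-2594 + (-30 - 480))*((-612 + 9/(-65) + 432) + 3234) = (-2594 - 510)*((-612 + 9*(-1/65) + 432) + 3234) = -3104*((-612 - 9/65 + 432) + 3234) = -3104*(-11709/65 + 3234) = -3104*198501/65 = -616147104/65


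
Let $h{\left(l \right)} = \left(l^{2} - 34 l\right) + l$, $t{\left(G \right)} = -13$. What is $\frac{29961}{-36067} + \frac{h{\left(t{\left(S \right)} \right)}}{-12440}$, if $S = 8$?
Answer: $- \frac{197141453}{224336740} \approx -0.87877$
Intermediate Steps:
$h{\left(l \right)} = l^{2} - 33 l$
$\frac{29961}{-36067} + \frac{h{\left(t{\left(S \right)} \right)}}{-12440} = \frac{29961}{-36067} + \frac{\left(-13\right) \left(-33 - 13\right)}{-12440} = 29961 \left(- \frac{1}{36067}\right) + \left(-13\right) \left(-46\right) \left(- \frac{1}{12440}\right) = - \frac{29961}{36067} + 598 \left(- \frac{1}{12440}\right) = - \frac{29961}{36067} - \frac{299}{6220} = - \frac{197141453}{224336740}$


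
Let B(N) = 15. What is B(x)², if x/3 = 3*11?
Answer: 225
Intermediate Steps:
x = 99 (x = 3*(3*11) = 3*33 = 99)
B(x)² = 15² = 225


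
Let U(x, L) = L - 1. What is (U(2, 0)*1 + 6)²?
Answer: 25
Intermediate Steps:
U(x, L) = -1 + L
(U(2, 0)*1 + 6)² = ((-1 + 0)*1 + 6)² = (-1*1 + 6)² = (-1 + 6)² = 5² = 25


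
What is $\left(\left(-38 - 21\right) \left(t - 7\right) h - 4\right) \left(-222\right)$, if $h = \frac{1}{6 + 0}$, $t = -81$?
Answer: $-191216$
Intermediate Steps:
$h = \frac{1}{6} \approx 0.16667$
$\left(\left(-38 - 21\right) \left(t - 7\right) h - 4\right) \left(-222\right) = \left(\left(-38 - 21\right) \left(-81 - 7\right) \frac{1}{6} - 4\right) \left(-222\right) = \left(\left(-59\right) \left(-88\right) \frac{1}{6} - 4\right) \left(-222\right) = \left(5192 \cdot \frac{1}{6} - 4\right) \left(-222\right) = \left(\frac{2596}{3} - 4\right) \left(-222\right) = \frac{2584}{3} \left(-222\right) = -191216$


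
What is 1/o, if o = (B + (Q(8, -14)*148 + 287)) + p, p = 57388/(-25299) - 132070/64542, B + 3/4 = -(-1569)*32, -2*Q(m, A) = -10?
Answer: 1088565372/55767133626907 ≈ 1.9520e-5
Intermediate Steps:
Q(m, A) = 5 (Q(m, A) = -½*(-10) = 5)
B = 200829/4 (B = -¾ - (-1569)*32 = -¾ - 1*(-50208) = -¾ + 50208 = 200829/4 ≈ 50207.)
p = -1174195871/272141343 (p = 57388*(-1/25299) - 132070*1/64542 = -57388/25299 - 66035/32271 = -1174195871/272141343 ≈ -4.3147)
o = 55767133626907/1088565372 (o = (200829/4 + (5*148 + 287)) - 1174195871/272141343 = (200829/4 + (740 + 287)) - 1174195871/272141343 = (200829/4 + 1027) - 1174195871/272141343 = 204937/4 - 1174195871/272141343 = 55767133626907/1088565372 ≈ 51230.)
1/o = 1/(55767133626907/1088565372) = 1088565372/55767133626907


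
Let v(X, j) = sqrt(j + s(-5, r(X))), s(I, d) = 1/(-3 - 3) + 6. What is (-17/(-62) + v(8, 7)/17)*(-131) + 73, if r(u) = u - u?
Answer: 2299/62 - 131*sqrt(462)/102 ≈ 9.4754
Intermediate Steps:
r(u) = 0
s(I, d) = 35/6 (s(I, d) = 1/(-6) + 6 = -1/6 + 6 = 35/6)
v(X, j) = sqrt(35/6 + j) (v(X, j) = sqrt(j + 35/6) = sqrt(35/6 + j))
(-17/(-62) + v(8, 7)/17)*(-131) + 73 = (-17/(-62) + (sqrt(210 + 36*7)/6)/17)*(-131) + 73 = (-17*(-1/62) + (sqrt(210 + 252)/6)*(1/17))*(-131) + 73 = (17/62 + (sqrt(462)/6)*(1/17))*(-131) + 73 = (17/62 + sqrt(462)/102)*(-131) + 73 = (-2227/62 - 131*sqrt(462)/102) + 73 = 2299/62 - 131*sqrt(462)/102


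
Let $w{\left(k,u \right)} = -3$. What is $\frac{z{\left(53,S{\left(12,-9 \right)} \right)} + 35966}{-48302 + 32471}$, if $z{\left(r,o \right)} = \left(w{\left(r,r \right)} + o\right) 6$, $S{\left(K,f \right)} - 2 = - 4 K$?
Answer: $- \frac{35672}{15831} \approx -2.2533$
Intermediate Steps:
$S{\left(K,f \right)} = 2 - 4 K$
$z{\left(r,o \right)} = -18 + 6 o$ ($z{\left(r,o \right)} = \left(-3 + o\right) 6 = -18 + 6 o$)
$\frac{z{\left(53,S{\left(12,-9 \right)} \right)} + 35966}{-48302 + 32471} = \frac{\left(-18 + 6 \left(2 - 48\right)\right) + 35966}{-48302 + 32471} = \frac{\left(-18 + 6 \left(2 - 48\right)\right) + 35966}{-15831} = \left(\left(-18 + 6 \left(-46\right)\right) + 35966\right) \left(- \frac{1}{15831}\right) = \left(\left(-18 - 276\right) + 35966\right) \left(- \frac{1}{15831}\right) = \left(-294 + 35966\right) \left(- \frac{1}{15831}\right) = 35672 \left(- \frac{1}{15831}\right) = - \frac{35672}{15831}$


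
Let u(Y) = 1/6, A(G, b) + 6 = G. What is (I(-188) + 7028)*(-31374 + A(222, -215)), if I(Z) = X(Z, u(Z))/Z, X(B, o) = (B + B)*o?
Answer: -218988810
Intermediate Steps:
A(G, b) = -6 + G
u(Y) = 1/6
X(B, o) = 2*B*o (X(B, o) = (2*B)*o = 2*B*o)
I(Z) = 1/3 (I(Z) = (2*Z*(1/6))/Z = (Z/3)/Z = 1/3)
(I(-188) + 7028)*(-31374 + A(222, -215)) = (1/3 + 7028)*(-31374 + (-6 + 222)) = 21085*(-31374 + 216)/3 = (21085/3)*(-31158) = -218988810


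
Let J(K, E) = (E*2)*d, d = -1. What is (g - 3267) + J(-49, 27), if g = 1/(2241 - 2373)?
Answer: -438373/132 ≈ -3321.0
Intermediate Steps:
g = -1/132 (g = 1/(-132) = -1/132 ≈ -0.0075758)
J(K, E) = -2*E (J(K, E) = (E*2)*(-1) = (2*E)*(-1) = -2*E)
(g - 3267) + J(-49, 27) = (-1/132 - 3267) - 2*27 = -431245/132 - 54 = -438373/132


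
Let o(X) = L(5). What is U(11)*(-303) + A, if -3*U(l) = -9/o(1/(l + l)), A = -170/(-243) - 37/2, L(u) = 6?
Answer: -41140/243 ≈ -169.30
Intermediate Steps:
o(X) = 6
A = -8651/486 (A = -170*(-1/243) - 37*1/2 = 170/243 - 37/2 = -8651/486 ≈ -17.800)
U(l) = 1/2 (U(l) = -(-3)/6 = -1/3*(-3/2) = 1/2)
U(11)*(-303) + A = (1/2)*(-303) - 8651/486 = -303/2 - 8651/486 = -41140/243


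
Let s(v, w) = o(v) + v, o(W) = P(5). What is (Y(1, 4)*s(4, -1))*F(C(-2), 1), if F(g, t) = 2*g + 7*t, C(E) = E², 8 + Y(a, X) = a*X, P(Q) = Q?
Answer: -540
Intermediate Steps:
o(W) = 5
Y(a, X) = -8 + X*a (Y(a, X) = -8 + a*X = -8 + X*a)
s(v, w) = 5 + v
(Y(1, 4)*s(4, -1))*F(C(-2), 1) = ((-8 + 4*1)*(5 + 4))*(2*(-2)² + 7*1) = ((-8 + 4)*9)*(2*4 + 7) = (-4*9)*(8 + 7) = -36*15 = -540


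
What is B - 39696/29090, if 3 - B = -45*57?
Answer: 37331712/14545 ≈ 2566.6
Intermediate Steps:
B = 2568 (B = 3 - (-45)*57 = 3 - 1*(-2565) = 3 + 2565 = 2568)
B - 39696/29090 = 2568 - 39696/29090 = 2568 - 1*19848/14545 = 2568 - 19848/14545 = 37331712/14545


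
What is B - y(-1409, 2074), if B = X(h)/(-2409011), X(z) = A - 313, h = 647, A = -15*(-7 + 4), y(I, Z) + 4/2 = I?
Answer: 3399114789/2409011 ≈ 1411.0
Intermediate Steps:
y(I, Z) = -2 + I
A = 45 (A = -15*(-3) = 45)
X(z) = -268 (X(z) = 45 - 313 = -268)
B = 268/2409011 (B = -268/(-2409011) = -268*(-1/2409011) = 268/2409011 ≈ 0.00011125)
B - y(-1409, 2074) = 268/2409011 - (-2 - 1409) = 268/2409011 - 1*(-1411) = 268/2409011 + 1411 = 3399114789/2409011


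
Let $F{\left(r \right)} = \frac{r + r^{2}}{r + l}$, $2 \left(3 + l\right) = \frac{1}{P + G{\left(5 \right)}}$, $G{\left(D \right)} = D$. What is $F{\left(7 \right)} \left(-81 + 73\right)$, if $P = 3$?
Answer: $- \frac{7168}{65} \approx -110.28$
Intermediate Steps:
$l = - \frac{47}{16}$ ($l = -3 + \frac{1}{2 \left(3 + 5\right)} = -3 + \frac{1}{2 \cdot 8} = -3 + \frac{1}{2} \cdot \frac{1}{8} = -3 + \frac{1}{16} = - \frac{47}{16} \approx -2.9375$)
$F{\left(r \right)} = \frac{r + r^{2}}{- \frac{47}{16} + r}$ ($F{\left(r \right)} = \frac{r + r^{2}}{r - \frac{47}{16}} = \frac{r + r^{2}}{- \frac{47}{16} + r}$)
$F{\left(7 \right)} \left(-81 + 73\right) = 16 \cdot 7 \frac{1}{-47 + 16 \cdot 7} \left(1 + 7\right) \left(-81 + 73\right) = 16 \cdot 7 \frac{1}{-47 + 112} \cdot 8 \left(-8\right) = 16 \cdot 7 \cdot \frac{1}{65} \cdot 8 \left(-8\right) = \frac{896}{65} \left(-8\right) = - \frac{7168}{65}$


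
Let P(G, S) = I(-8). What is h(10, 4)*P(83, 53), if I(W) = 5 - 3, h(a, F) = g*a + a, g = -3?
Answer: -40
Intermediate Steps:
h(a, F) = -2*a (h(a, F) = -3*a + a = -2*a)
I(W) = 2
P(G, S) = 2
h(10, 4)*P(83, 53) = -2*10*2 = -20*2 = -40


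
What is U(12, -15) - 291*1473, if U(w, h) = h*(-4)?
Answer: -428583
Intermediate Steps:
U(w, h) = -4*h
U(12, -15) - 291*1473 = -4*(-15) - 291*1473 = 60 - 428643 = -428583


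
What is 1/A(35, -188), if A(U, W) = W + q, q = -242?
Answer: -1/430 ≈ -0.0023256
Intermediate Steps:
A(U, W) = -242 + W (A(U, W) = W - 242 = -242 + W)
1/A(35, -188) = 1/(-242 - 188) = 1/(-430) = -1/430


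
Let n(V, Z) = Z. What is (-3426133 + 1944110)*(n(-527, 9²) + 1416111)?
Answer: -2098829116416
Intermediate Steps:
(-3426133 + 1944110)*(n(-527, 9²) + 1416111) = (-3426133 + 1944110)*(9² + 1416111) = -1482023*(81 + 1416111) = -1482023*1416192 = -2098829116416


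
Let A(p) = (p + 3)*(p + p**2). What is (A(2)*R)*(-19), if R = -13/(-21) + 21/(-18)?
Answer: 2185/7 ≈ 312.14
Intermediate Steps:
R = -23/42 (R = -13*(-1/21) + 21*(-1/18) = 13/21 - 7/6 = -23/42 ≈ -0.54762)
A(p) = (3 + p)*(p + p**2)
(A(2)*R)*(-19) = ((2*(3 + 2**2 + 4*2))*(-23/42))*(-19) = ((2*(3 + 4 + 8))*(-23/42))*(-19) = ((2*15)*(-23/42))*(-19) = (30*(-23/42))*(-19) = -115/7*(-19) = 2185/7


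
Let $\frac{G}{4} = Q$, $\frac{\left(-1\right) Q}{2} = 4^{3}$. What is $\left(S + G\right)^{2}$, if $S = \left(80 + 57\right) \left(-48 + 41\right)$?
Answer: $2163841$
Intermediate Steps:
$Q = -128$ ($Q = - 2 \cdot 4^{3} = \left(-2\right) 64 = -128$)
$G = -512$ ($G = 4 \left(-128\right) = -512$)
$S = -959$ ($S = 137 \left(-7\right) = -959$)
$\left(S + G\right)^{2} = \left(-959 - 512\right)^{2} = \left(-1471\right)^{2} = 2163841$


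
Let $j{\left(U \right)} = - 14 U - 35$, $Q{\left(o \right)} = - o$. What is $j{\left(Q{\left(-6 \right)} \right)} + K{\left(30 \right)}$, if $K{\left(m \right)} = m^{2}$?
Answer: $781$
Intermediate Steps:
$j{\left(U \right)} = -35 - 14 U$
$j{\left(Q{\left(-6 \right)} \right)} + K{\left(30 \right)} = \left(-35 - 14 \left(\left(-1\right) \left(-6\right)\right)\right) + 30^{2} = \left(-35 - 84\right) + 900 = -119 + 900 = 781$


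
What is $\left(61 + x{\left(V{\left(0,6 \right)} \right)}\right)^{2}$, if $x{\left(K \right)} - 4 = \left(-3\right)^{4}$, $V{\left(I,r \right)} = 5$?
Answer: $21316$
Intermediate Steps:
$x{\left(K \right)} = 85$ ($x{\left(K \right)} = 4 + \left(-3\right)^{4} = 4 + 81 = 85$)
$\left(61 + x{\left(V{\left(0,6 \right)} \right)}\right)^{2} = \left(61 + 85\right)^{2} = 146^{2} = 21316$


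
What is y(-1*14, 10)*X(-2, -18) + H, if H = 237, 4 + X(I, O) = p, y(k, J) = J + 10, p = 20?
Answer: 557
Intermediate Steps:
y(k, J) = 10 + J
X(I, O) = 16 (X(I, O) = -4 + 20 = 16)
y(-1*14, 10)*X(-2, -18) + H = (10 + 10)*16 + 237 = 20*16 + 237 = 320 + 237 = 557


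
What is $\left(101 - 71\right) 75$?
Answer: $2250$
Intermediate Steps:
$\left(101 - 71\right) 75 = 30 \cdot 75 = 2250$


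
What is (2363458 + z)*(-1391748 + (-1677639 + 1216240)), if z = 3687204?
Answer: -11212766133314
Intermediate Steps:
(2363458 + z)*(-1391748 + (-1677639 + 1216240)) = (2363458 + 3687204)*(-1391748 + (-1677639 + 1216240)) = 6050662*(-1391748 - 461399) = 6050662*(-1853147) = -11212766133314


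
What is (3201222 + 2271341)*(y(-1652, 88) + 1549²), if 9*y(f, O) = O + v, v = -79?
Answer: 13130878607326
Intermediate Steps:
y(f, O) = -79/9 + O/9 (y(f, O) = (O - 79)/9 = (-79 + O)/9 = -79/9 + O/9)
(3201222 + 2271341)*(y(-1652, 88) + 1549²) = (3201222 + 2271341)*((-79/9 + (⅑)*88) + 1549²) = 5472563*((-79/9 + 88/9) + 2399401) = 5472563*(1 + 2399401) = 5472563*2399402 = 13130878607326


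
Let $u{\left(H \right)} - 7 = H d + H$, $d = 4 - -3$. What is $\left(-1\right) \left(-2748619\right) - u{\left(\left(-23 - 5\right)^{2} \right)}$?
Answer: $2742340$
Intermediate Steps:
$d = 7$ ($d = 4 + 3 = 7$)
$u{\left(H \right)} = 7 + 8 H$ ($u{\left(H \right)} = 7 + \left(H 7 + H\right) = 7 + \left(7 H + H\right) = 7 + 8 H$)
$\left(-1\right) \left(-2748619\right) - u{\left(\left(-23 - 5\right)^{2} \right)} = \left(-1\right) \left(-2748619\right) - \left(7 + 8 \left(-23 - 5\right)^{2}\right) = 2748619 - \left(7 + 8 \left(-28\right)^{2}\right) = 2748619 - \left(7 + 8 \cdot 784\right) = 2748619 - \left(7 + 6272\right) = 2748619 - 6279 = 2742340$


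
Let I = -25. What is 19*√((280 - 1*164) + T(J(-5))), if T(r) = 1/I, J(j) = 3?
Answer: 19*√2899/5 ≈ 204.60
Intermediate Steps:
T(r) = -1/25 (T(r) = 1/(-25) = -1/25)
19*√((280 - 1*164) + T(J(-5))) = 19*√((280 - 1*164) - 1/25) = 19*√((280 - 164) - 1/25) = 19*√(116 - 1/25) = 19*√(2899/25) = 19*(√2899/5) = 19*√2899/5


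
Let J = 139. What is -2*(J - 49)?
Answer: -180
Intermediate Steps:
-2*(J - 49) = -2*(139 - 49) = -2*90 = -180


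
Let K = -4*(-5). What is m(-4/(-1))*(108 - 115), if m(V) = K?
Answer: -140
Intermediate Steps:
K = 20
m(V) = 20
m(-4/(-1))*(108 - 115) = 20*(108 - 115) = 20*(-7) = -140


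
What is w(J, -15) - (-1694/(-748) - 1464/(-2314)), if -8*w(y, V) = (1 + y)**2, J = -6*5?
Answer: -16997537/157352 ≈ -108.02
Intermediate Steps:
J = -30
w(y, V) = -(1 + y)**2/8
w(J, -15) - (-1694/(-748) - 1464/(-2314)) = -(1 - 30)**2/8 - (-1694/(-748) - 1464/(-2314)) = -1/8*(-29)**2 - (-1694*(-1/748) - 1464*(-1/2314)) = -1/8*841 - (77/34 + 732/1157) = -841/8 - 1*113977/39338 = -841/8 - 113977/39338 = -16997537/157352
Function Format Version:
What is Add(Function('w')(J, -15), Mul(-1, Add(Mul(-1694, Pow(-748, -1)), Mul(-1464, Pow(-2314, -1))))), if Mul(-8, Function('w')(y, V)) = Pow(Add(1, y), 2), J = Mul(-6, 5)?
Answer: Rational(-16997537, 157352) ≈ -108.02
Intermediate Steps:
J = -30
Function('w')(y, V) = Mul(Rational(-1, 8), Pow(Add(1, y), 2))
Add(Function('w')(J, -15), Mul(-1, Add(Mul(-1694, Pow(-748, -1)), Mul(-1464, Pow(-2314, -1))))) = Add(Mul(Rational(-1, 8), Pow(Add(1, -30), 2)), Mul(-1, Add(Mul(-1694, Pow(-748, -1)), Mul(-1464, Pow(-2314, -1))))) = Add(Mul(Rational(-1, 8), Pow(-29, 2)), Mul(-1, Add(Mul(-1694, Rational(-1, 748)), Mul(-1464, Rational(-1, 2314))))) = Add(Mul(Rational(-1, 8), 841), Mul(-1, Add(Rational(77, 34), Rational(732, 1157)))) = Add(Rational(-841, 8), Mul(-1, Rational(113977, 39338))) = Add(Rational(-841, 8), Rational(-113977, 39338)) = Rational(-16997537, 157352)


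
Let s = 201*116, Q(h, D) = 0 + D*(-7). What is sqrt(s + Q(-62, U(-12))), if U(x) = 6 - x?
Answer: sqrt(23190) ≈ 152.28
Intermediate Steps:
Q(h, D) = -7*D (Q(h, D) = 0 - 7*D = -7*D)
s = 23316
sqrt(s + Q(-62, U(-12))) = sqrt(23316 - 7*(6 - 1*(-12))) = sqrt(23316 - 7*(6 + 12)) = sqrt(23316 - 7*18) = sqrt(23316 - 126) = sqrt(23190)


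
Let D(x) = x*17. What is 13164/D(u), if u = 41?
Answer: 13164/697 ≈ 18.887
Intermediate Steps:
D(x) = 17*x
13164/D(u) = 13164/((17*41)) = 13164/697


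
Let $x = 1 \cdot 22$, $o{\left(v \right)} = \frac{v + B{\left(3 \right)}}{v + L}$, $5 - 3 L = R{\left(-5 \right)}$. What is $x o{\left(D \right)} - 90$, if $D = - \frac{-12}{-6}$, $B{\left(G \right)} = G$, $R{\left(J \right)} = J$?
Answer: $- \frac{147}{2} \approx -73.5$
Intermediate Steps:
$D = -2$ ($D = - \frac{\left(-12\right) \left(-1\right)}{6} = \left(-1\right) 2 = -2$)
$L = \frac{10}{3}$ ($L = \frac{5}{3} - - \frac{5}{3} = \frac{5}{3} + \frac{5}{3} = \frac{10}{3} \approx 3.3333$)
$o{\left(v \right)} = \frac{3 + v}{\frac{10}{3} + v}$ ($o{\left(v \right)} = \frac{v + 3}{v + \frac{10}{3}} = \frac{3 + v}{\frac{10}{3} + v}$)
$x = 22$
$x o{\left(D \right)} - 90 = 22 \frac{3 \left(3 - 2\right)}{10 + 3 \left(-2\right)} - 90 = 22 \cdot 3 \frac{1}{10 - 6} \cdot 1 - 90 = 22 \cdot 3 \cdot \frac{1}{4} \cdot 1 - 90 = 22 \cdot \frac{3}{4} - 90 = \frac{33}{2} - 90 = - \frac{147}{2}$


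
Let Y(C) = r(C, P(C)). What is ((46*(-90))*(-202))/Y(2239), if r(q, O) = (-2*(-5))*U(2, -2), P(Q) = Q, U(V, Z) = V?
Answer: 41814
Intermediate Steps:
r(q, O) = 20 (r(q, O) = -2*(-5)*2 = 10*2 = 20)
Y(C) = 20
((46*(-90))*(-202))/Y(2239) = ((46*(-90))*(-202))/20 = -4140*(-202)*(1/20) = 836280*(1/20) = 41814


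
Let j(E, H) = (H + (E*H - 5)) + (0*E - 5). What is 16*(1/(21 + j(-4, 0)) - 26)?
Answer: -4560/11 ≈ -414.55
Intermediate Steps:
j(E, H) = -10 + H + E*H (j(E, H) = (H + (-5 + E*H)) + (0 - 5) = (-5 + H + E*H) - 5 = -10 + H + E*H)
16*(1/(21 + j(-4, 0)) - 26) = 16*(1/(21 + (-10 + 0 - 4*0)) - 26) = 16*(1/(21 + (-10 + 0 + 0)) - 26) = 16*(1/(21 - 10) - 26) = 16*(1/11 - 26) = 16*(-285/11) = -4560/11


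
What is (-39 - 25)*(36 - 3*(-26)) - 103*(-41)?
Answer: -3073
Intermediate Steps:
(-39 - 25)*(36 - 3*(-26)) - 103*(-41) = -64*(36 + 78) + 4223 = -64*114 + 4223 = -7296 + 4223 = -3073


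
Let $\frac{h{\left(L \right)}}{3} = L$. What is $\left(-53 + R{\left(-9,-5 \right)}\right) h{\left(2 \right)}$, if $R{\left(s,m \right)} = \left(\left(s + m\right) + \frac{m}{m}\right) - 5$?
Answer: $-426$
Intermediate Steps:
$R{\left(s,m \right)} = -4 + m + s$ ($R{\left(s,m \right)} = \left(\left(m + s\right) + 1\right) - 5 = \left(1 + m + s\right) - 5 = -4 + m + s$)
$h{\left(L \right)} = 3 L$
$\left(-53 + R{\left(-9,-5 \right)}\right) h{\left(2 \right)} = \left(-53 - 18\right) 3 \cdot 2 = \left(-53 - 18\right) 6 = \left(-71\right) 6 = -426$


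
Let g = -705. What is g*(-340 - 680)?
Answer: 719100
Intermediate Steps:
g*(-340 - 680) = -705*(-340 - 680) = -705*(-1020) = 719100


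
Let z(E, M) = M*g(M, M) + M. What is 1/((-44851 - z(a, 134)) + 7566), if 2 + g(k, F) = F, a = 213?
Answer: -1/55107 ≈ -1.8147e-5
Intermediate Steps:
g(k, F) = -2 + F
z(E, M) = M + M*(-2 + M) (z(E, M) = M*(-2 + M) + M = M + M*(-2 + M))
1/((-44851 - z(a, 134)) + 7566) = 1/((-44851 - 134*(-1 + 134)) + 7566) = 1/((-44851 - 134*133) + 7566) = 1/((-44851 - 1*17822) + 7566) = 1/((-44851 - 17822) + 7566) = 1/(-62673 + 7566) = 1/(-55107) = -1/55107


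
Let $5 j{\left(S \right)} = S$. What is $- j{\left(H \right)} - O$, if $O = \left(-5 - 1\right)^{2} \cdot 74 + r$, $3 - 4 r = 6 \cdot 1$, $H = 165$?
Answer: $- \frac{10785}{4} \approx -2696.3$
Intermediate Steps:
$r = - \frac{3}{4}$ ($r = \frac{3}{4} - \frac{6 \cdot 1}{4} = \frac{3}{4} - \frac{3}{2} = - \frac{3}{4} \approx -0.75$)
$j{\left(S \right)} = \frac{S}{5}$
$O = \frac{10653}{4}$ ($O = \left(-5 - 1\right)^{2} \cdot 74 - \frac{3}{4} = \left(-6\right)^{2} \cdot 74 - \frac{3}{4} = 36 \cdot 74 - \frac{3}{4} = 2664 - \frac{3}{4} = \frac{10653}{4} \approx 2663.3$)
$- j{\left(H \right)} - O = - \frac{165}{5} - \frac{10653}{4} = \left(-1\right) 33 - \frac{10653}{4} = -33 - \frac{10653}{4} = - \frac{10785}{4}$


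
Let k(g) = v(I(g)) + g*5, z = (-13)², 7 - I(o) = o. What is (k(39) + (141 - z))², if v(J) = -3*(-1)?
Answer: 28900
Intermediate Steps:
I(o) = 7 - o
z = 169
v(J) = 3
k(g) = 3 + 5*g (k(g) = 3 + g*5 = 3 + 5*g)
(k(39) + (141 - z))² = ((3 + 5*39) + (141 - 1*169))² = ((3 + 195) + (141 - 169))² = (198 - 28)² = 170² = 28900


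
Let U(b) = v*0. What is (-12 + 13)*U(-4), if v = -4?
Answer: 0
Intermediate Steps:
U(b) = 0 (U(b) = -4*0 = 0)
(-12 + 13)*U(-4) = (-12 + 13)*0 = 1*0 = 0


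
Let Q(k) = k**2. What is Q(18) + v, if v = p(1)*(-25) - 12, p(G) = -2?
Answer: 362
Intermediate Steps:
v = 38 (v = -2*(-25) - 12 = 50 - 12 = 38)
Q(18) + v = 18**2 + 38 = 324 + 38 = 362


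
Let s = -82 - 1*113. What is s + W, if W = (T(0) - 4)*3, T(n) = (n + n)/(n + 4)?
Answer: -207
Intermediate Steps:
s = -195 (s = -82 - 113 = -195)
T(n) = 2*n/(4 + n) (T(n) = (2*n)/(4 + n) = 2*n/(4 + n))
W = -12 (W = (2*0/(4 + 0) - 4)*3 = (2*0/4 - 4)*3 = (2*0*(¼) - 4)*3 = (0 - 4)*3 = -4*3 = -12)
s + W = -195 - 12 = -207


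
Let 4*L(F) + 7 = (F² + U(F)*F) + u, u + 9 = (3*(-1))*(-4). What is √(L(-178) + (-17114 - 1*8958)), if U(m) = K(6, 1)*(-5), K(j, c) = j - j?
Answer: 2*I*√4538 ≈ 134.73*I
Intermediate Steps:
u = 3 (u = -9 + (3*(-1))*(-4) = -9 - 3*(-4) = -9 + 12 = 3)
K(j, c) = 0
U(m) = 0 (U(m) = 0*(-5) = 0)
L(F) = -1 + F²/4 (L(F) = -7/4 + ((F² + 0*F) + 3)/4 = -7/4 + ((F² + 0) + 3)/4 = -7/4 + (F² + 3)/4 = -7/4 + (3 + F²)/4 = -7/4 + (¾ + F²/4) = -1 + F²/4)
√(L(-178) + (-17114 - 1*8958)) = √((-1 + (¼)*(-178)²) + (-17114 - 1*8958)) = √((-1 + (¼)*31684) + (-17114 - 8958)) = √((-1 + 7921) - 26072) = √(7920 - 26072) = √(-18152) = 2*I*√4538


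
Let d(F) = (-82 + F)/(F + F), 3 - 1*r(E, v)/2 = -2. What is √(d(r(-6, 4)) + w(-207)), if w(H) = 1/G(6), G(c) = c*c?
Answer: I*√3215/30 ≈ 1.89*I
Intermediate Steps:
G(c) = c²
r(E, v) = 10 (r(E, v) = 6 - 2*(-2) = 6 + 4 = 10)
d(F) = (-82 + F)/(2*F) (d(F) = (-82 + F)/((2*F)) = (-82 + F)*(1/(2*F)) = (-82 + F)/(2*F))
w(H) = 1/36 (w(H) = 1/(6²) = 1/36)
√(d(r(-6, 4)) + w(-207)) = √((½)*(-82 + 10)/10 + 1/36) = √((½)*(⅒)*(-72) + 1/36) = √(-18/5 + 1/36) = √(-643/180) = I*√3215/30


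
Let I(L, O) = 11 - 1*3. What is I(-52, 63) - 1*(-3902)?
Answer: 3910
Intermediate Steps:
I(L, O) = 8 (I(L, O) = 11 - 3 = 8)
I(-52, 63) - 1*(-3902) = 8 - 1*(-3902) = 8 + 3902 = 3910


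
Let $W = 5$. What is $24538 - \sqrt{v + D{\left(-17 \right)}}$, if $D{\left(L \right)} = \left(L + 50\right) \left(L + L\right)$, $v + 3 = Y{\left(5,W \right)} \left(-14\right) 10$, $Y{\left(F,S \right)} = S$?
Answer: $24538 - 5 i \sqrt{73} \approx 24538.0 - 42.72 i$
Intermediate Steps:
$v = -703$ ($v = -3 + 5 \left(-14\right) 10 = -3 - 700 = -703$)
$D{\left(L \right)} = 2 L \left(50 + L\right)$ ($D{\left(L \right)} = \left(50 + L\right) 2 L = 2 L \left(50 + L\right)$)
$24538 - \sqrt{v + D{\left(-17 \right)}} = 24538 - \sqrt{-703 + 2 \left(-17\right) \left(50 - 17\right)} = 24538 - \sqrt{-703 + 2 \left(-17\right) 33} = 24538 - \sqrt{-703 - 1122} = 24538 - \sqrt{-1825} = 24538 - 5 i \sqrt{73}$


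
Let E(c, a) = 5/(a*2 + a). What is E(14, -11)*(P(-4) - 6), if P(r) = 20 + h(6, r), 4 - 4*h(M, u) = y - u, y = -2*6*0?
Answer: -70/33 ≈ -2.1212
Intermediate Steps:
y = 0 (y = -12*0 = 0)
E(c, a) = 5/(3*a) (E(c, a) = 5/(2*a + a) = 5/((3*a)) = 5*(1/(3*a)) = 5/(3*a))
h(M, u) = 1 + u/4 (h(M, u) = 1 - (0 - u)/4 = 1 - (-1)*u/4 = 1 + u/4)
P(r) = 21 + r/4 (P(r) = 20 + (1 + r/4) = 21 + r/4)
E(14, -11)*(P(-4) - 6) = ((5/3)/(-11))*((21 + (¼)*(-4)) - 6) = ((5/3)*(-1/11))*((21 - 1) - 6) = -5*(20 - 6)/33 = -5/33*14 = -70/33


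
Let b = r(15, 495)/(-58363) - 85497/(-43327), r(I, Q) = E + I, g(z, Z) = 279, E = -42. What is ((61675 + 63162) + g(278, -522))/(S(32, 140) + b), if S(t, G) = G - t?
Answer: 79095010273579/69522487737 ≈ 1137.7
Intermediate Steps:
r(I, Q) = -42 + I
b = 4991031240/2528693701 (b = (-42 + 15)/(-58363) - 85497/(-43327) = -27*(-1/58363) - 85497*(-1/43327) = 27/58363 + 85497/43327 = 4991031240/2528693701 ≈ 1.9738)
((61675 + 63162) + g(278, -522))/(S(32, 140) + b) = ((61675 + 63162) + 279)/((140 - 1*32) + 4991031240/2528693701) = (124837 + 279)/((140 - 32) + 4991031240/2528693701) = 125116/(108 + 4991031240/2528693701) = 125116/(278089950948/2528693701) = 125116*(2528693701/278089950948) = 79095010273579/69522487737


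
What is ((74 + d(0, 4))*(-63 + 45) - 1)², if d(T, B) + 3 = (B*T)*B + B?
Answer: 1825201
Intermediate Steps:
d(T, B) = -3 + B + T*B² (d(T, B) = -3 + ((B*T)*B + B) = -3 + (T*B² + B) = -3 + (B + T*B²) = -3 + B + T*B²)
((74 + d(0, 4))*(-63 + 45) - 1)² = ((74 + (-3 + 4 + 0*4²))*(-63 + 45) - 1)² = ((74 + (-3 + 4 + 0*16))*(-18) - 1)² = ((74 + (-3 + 4 + 0))*(-18) - 1)² = ((74 + 1)*(-18) - 1)² = (75*(-18) - 1)² = (-1350 - 1)² = (-1351)² = 1825201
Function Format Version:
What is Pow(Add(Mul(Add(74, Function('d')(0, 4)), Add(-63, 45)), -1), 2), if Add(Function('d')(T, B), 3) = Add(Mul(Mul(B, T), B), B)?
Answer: 1825201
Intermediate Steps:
Function('d')(T, B) = Add(-3, B, Mul(T, Pow(B, 2))) (Function('d')(T, B) = Add(-3, Add(Mul(Mul(B, T), B), B)) = Add(-3, Add(Mul(T, Pow(B, 2)), B)) = Add(-3, Add(B, Mul(T, Pow(B, 2)))) = Add(-3, B, Mul(T, Pow(B, 2))))
Pow(Add(Mul(Add(74, Function('d')(0, 4)), Add(-63, 45)), -1), 2) = Pow(Add(Mul(Add(74, Add(-3, 4, Mul(0, Pow(4, 2)))), Add(-63, 45)), -1), 2) = Pow(Add(Mul(Add(74, Add(-3, 4, Mul(0, 16))), -18), -1), 2) = Pow(Add(Mul(Add(74, Add(-3, 4, 0)), -18), -1), 2) = Pow(Add(Mul(Add(74, 1), -18), -1), 2) = Pow(Add(Mul(75, -18), -1), 2) = Pow(Add(-1350, -1), 2) = Pow(-1351, 2) = 1825201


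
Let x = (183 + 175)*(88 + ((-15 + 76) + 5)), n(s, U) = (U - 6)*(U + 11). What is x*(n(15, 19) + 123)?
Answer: 28282716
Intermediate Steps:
n(s, U) = (-6 + U)*(11 + U)
x = 55132 (x = 358*(88 + (61 + 5)) = 358*(88 + 66) = 358*154 = 55132)
x*(n(15, 19) + 123) = 55132*((-66 + 19² + 5*19) + 123) = 55132*((-66 + 361 + 95) + 123) = 55132*(390 + 123) = 55132*513 = 28282716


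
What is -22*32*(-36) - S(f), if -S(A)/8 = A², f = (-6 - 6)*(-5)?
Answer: 54144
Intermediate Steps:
f = 60 (f = -12*(-5) = 60)
S(A) = -8*A²
-22*32*(-36) - S(f) = -22*32*(-36) - (-8)*60² = -704*(-36) - (-8)*3600 = 25344 - 1*(-28800) = 25344 + 28800 = 54144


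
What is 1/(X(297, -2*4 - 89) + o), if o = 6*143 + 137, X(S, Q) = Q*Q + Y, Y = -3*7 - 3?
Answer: 1/10380 ≈ 9.6339e-5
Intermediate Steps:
Y = -24 (Y = -21 - 3 = -24)
X(S, Q) = -24 + Q**2 (X(S, Q) = Q*Q - 24 = Q**2 - 24 = -24 + Q**2)
o = 995 (o = 858 + 137 = 995)
1/(X(297, -2*4 - 89) + o) = 1/((-24 + (-2*4 - 89)**2) + 995) = 1/((-24 + (-8 - 89)**2) + 995) = 1/((-24 + (-97)**2) + 995) = 1/((-24 + 9409) + 995) = 1/(9385 + 995) = 1/10380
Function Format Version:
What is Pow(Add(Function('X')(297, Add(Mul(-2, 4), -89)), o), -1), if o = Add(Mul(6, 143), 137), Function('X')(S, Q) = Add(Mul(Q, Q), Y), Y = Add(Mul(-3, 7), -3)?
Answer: Rational(1, 10380) ≈ 9.6339e-5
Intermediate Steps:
Y = -24 (Y = Add(-21, -3) = -24)
Function('X')(S, Q) = Add(-24, Pow(Q, 2)) (Function('X')(S, Q) = Add(Mul(Q, Q), -24) = Add(Pow(Q, 2), -24) = Add(-24, Pow(Q, 2)))
o = 995 (o = Add(858, 137) = 995)
Pow(Add(Function('X')(297, Add(Mul(-2, 4), -89)), o), -1) = Pow(Add(Add(-24, Pow(Add(Mul(-2, 4), -89), 2)), 995), -1) = Pow(Add(Add(-24, Pow(Add(-8, -89), 2)), 995), -1) = Pow(Add(Add(-24, Pow(-97, 2)), 995), -1) = Pow(Add(Add(-24, 9409), 995), -1) = Pow(Add(9385, 995), -1) = Pow(10380, -1) = Rational(1, 10380)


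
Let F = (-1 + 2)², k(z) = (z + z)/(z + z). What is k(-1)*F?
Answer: 1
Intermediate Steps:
k(z) = 1 (k(z) = (2*z)/((2*z)) = (2*z)*(1/(2*z)) = 1)
F = 1 (F = 1² = 1)
k(-1)*F = 1*1 = 1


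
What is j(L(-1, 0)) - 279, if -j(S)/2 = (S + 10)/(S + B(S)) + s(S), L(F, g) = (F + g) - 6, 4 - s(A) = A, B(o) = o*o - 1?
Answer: -12347/41 ≈ -301.15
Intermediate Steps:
B(o) = -1 + o**2 (B(o) = o**2 - 1 = -1 + o**2)
s(A) = 4 - A
L(F, g) = -6 + F + g
j(S) = -8 + 2*S - 2*(10 + S)/(-1 + S + S**2) (j(S) = -2*((S + 10)/(S + (-1 + S**2)) + (4 - S)) = -2*((10 + S)/(-1 + S + S**2) + (4 - S)) = -2*(4 - S + (10 + S)/(-1 + S + S**2)) = -8 + 2*S - 2*(10 + S)/(-1 + S + S**2))
j(L(-1, 0)) - 279 = 2*(-6 + (-6 - 1 + 0)**3 - 6*(-6 - 1 + 0) - 3*(-6 - 1 + 0)**2)/(-1 + (-6 - 1 + 0) + (-6 - 1 + 0)**2) - 279 = 2*(-6 + (-7)**3 - 6*(-7) - 3*(-7)**2)/(-1 - 7 + (-7)**2) - 279 = 2*(-6 - 343 + 42 - 3*49)/(-1 - 7 + 49) - 279 = 2*(-6 - 343 + 42 - 147)/41 - 279 = 2*(1/41)*(-454) - 279 = -908/41 - 279 = -12347/41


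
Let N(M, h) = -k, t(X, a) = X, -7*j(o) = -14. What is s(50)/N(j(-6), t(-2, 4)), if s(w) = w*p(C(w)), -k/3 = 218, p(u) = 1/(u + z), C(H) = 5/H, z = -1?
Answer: -250/2943 ≈ -0.084947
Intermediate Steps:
j(o) = 2 (j(o) = -⅐*(-14) = 2)
p(u) = 1/(-1 + u) (p(u) = 1/(u - 1) = 1/(-1 + u))
k = -654 (k = -3*218 = -654)
N(M, h) = 654 (N(M, h) = -1*(-654) = 654)
s(w) = w/(-1 + 5/w)
s(50)/N(j(-6), t(-2, 4)) = -1*50²/(-5 + 50)/654 = -1*2500/45*(1/654) = -1*2500*1/45*(1/654) = -500/9*1/654 = -250/2943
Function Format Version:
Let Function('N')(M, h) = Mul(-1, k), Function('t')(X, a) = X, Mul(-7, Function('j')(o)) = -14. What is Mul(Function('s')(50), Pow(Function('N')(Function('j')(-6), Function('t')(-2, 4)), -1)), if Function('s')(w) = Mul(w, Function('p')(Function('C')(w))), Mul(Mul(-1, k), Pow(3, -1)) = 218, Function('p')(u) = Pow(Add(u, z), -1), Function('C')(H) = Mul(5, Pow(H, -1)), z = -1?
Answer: Rational(-250, 2943) ≈ -0.084947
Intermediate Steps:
Function('j')(o) = 2 (Function('j')(o) = Mul(Rational(-1, 7), -14) = 2)
Function('p')(u) = Pow(Add(-1, u), -1) (Function('p')(u) = Pow(Add(u, -1), -1) = Pow(Add(-1, u), -1))
k = -654 (k = Mul(-3, 218) = -654)
Function('N')(M, h) = 654 (Function('N')(M, h) = Mul(-1, -654) = 654)
Function('s')(w) = Mul(w, Pow(Add(-1, Mul(5, Pow(w, -1))), -1))
Mul(Function('s')(50), Pow(Function('N')(Function('j')(-6), Function('t')(-2, 4)), -1)) = Mul(Mul(-1, Pow(50, 2), Pow(Add(-5, 50), -1)), Pow(654, -1)) = Mul(Mul(-1, 2500, Pow(45, -1)), Rational(1, 654)) = Mul(Mul(-1, 2500, Rational(1, 45)), Rational(1, 654)) = Mul(Rational(-500, 9), Rational(1, 654)) = Rational(-250, 2943)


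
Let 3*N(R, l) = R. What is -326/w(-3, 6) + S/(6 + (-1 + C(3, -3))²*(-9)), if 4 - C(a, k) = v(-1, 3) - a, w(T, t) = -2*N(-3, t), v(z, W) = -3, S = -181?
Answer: -117668/723 ≈ -162.75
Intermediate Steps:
N(R, l) = R/3
w(T, t) = 2 (w(T, t) = -2*(-3)/3 = -2*(-1) = 2)
C(a, k) = 7 + a (C(a, k) = 4 - (-3 - a) = 4 + (3 + a) = 7 + a)
-326/w(-3, 6) + S/(6 + (-1 + C(3, -3))²*(-9)) = -326/2 - 181/(6 + (-1 + (7 + 3))²*(-9)) = -326*½ - 181/(6 + (-1 + 10)²*(-9)) = -163 - 181/(6 + 9²*(-9)) = -163 - 181/(6 + 81*(-9)) = -163 - 181/(6 - 729) = -163 - 181/(-723) = -163 - 181*(-1/723) = -163 + 181/723 = -117668/723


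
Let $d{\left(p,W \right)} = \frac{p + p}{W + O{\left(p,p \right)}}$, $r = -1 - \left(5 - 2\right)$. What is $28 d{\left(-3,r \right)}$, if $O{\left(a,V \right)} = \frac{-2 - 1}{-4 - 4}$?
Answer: $\frac{1344}{29} \approx 46.345$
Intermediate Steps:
$O{\left(a,V \right)} = \frac{3}{8}$ ($O{\left(a,V \right)} = - \frac{3}{-8} = \left(-3\right) \left(- \frac{1}{8}\right) = \frac{3}{8}$)
$r = -4$ ($r = -1 - \left(5 - 2\right) = -1 - 3 = -4$)
$d{\left(p,W \right)} = \frac{2 p}{\frac{3}{8} + W}$ ($d{\left(p,W \right)} = \frac{p + p}{W + \frac{3}{8}} = \frac{2 p}{\frac{3}{8} + W}$)
$28 d{\left(-3,r \right)} = 28 \cdot 16 \left(-3\right) \frac{1}{3 + 8 \left(-4\right)} = 28 \cdot 16 \left(-3\right) \frac{1}{3 - 32} = 28 \cdot 16 \left(-3\right) \frac{1}{-29} = 28 \cdot 16 \left(-3\right) \left(- \frac{1}{29}\right) = 28 \cdot \frac{48}{29} = \frac{1344}{29}$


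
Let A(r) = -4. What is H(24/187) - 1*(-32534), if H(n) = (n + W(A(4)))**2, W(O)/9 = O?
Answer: 1182678710/34969 ≈ 33821.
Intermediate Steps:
W(O) = 9*O
H(n) = (-36 + n)**2 (H(n) = (n + 9*(-4))**2 = (n - 36)**2 = (-36 + n)**2)
H(24/187) - 1*(-32534) = (-36 + 24/187)**2 - 1*(-32534) = (-36 + 24*(1/187))**2 + 32534 = (-36 + 24/187)**2 + 32534 = (-6708/187)**2 + 32534 = 44997264/34969 + 32534 = 1182678710/34969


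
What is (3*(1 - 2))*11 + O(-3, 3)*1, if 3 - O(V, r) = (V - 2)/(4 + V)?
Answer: -25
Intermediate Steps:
O(V, r) = 3 - (-2 + V)/(4 + V) (O(V, r) = 3 - (V - 2)/(4 + V) = 3 - (-2 + V)/(4 + V))
(3*(1 - 2))*11 + O(-3, 3)*1 = (3*(1 - 2))*11 + (2*(7 - 3)/(4 - 3))*1 = (3*(-1))*11 + (2*4/1)*1 = -3*11 + (2*1*4)*1 = -33 + 8*1 = -33 + 8 = -25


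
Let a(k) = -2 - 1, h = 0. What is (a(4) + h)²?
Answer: 9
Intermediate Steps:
a(k) = -3
(a(4) + h)² = (-3 + 0)² = (-3)² = 9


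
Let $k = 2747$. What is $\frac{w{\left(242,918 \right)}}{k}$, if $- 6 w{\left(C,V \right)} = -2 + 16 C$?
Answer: $- \frac{645}{2747} \approx -0.2348$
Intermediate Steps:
$w{\left(C,V \right)} = \frac{1}{3} - \frac{8 C}{3}$ ($w{\left(C,V \right)} = - \frac{-2 + 16 C}{6} = \frac{1}{3} - \frac{8 C}{3}$)
$\frac{w{\left(242,918 \right)}}{k} = \frac{\frac{1}{3} - \frac{1936}{3}}{2747} = \left(\frac{1}{3} - \frac{1936}{3}\right) \frac{1}{2747} = \left(-645\right) \frac{1}{2747} = - \frac{645}{2747}$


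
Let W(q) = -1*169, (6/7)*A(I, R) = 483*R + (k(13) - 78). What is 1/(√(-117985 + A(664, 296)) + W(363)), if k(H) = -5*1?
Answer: 1014/120919 + 7*√35790/120919 ≈ 0.019338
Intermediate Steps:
k(H) = -5
A(I, R) = -581/6 + 1127*R/2 (A(I, R) = 7*(483*R + (-5 - 78))/6 = 7*(483*R - 83)/6 = 7*(-83 + 483*R)/6 = -581/6 + 1127*R/2)
W(q) = -169
1/(√(-117985 + A(664, 296)) + W(363)) = 1/(√(-117985 + (-581/6 + (1127/2)*296)) - 169) = 1/(√(-117985 + (-581/6 + 166796)) - 169) = 1/(√(-117985 + 1000195/6) - 169) = 1/(√(292285/6) - 169) = 1/(7*√35790/6 - 169) = 1/(-169 + 7*√35790/6)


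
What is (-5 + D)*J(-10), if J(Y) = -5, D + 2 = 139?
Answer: -660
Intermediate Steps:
D = 137 (D = -2 + 139 = 137)
(-5 + D)*J(-10) = (-5 + 137)*(-5) = 132*(-5) = -660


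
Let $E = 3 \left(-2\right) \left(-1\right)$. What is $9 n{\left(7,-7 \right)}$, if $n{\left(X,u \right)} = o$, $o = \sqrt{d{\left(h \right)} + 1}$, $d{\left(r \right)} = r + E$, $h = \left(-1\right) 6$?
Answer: $9$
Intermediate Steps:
$h = -6$
$E = 6$ ($E = \left(-6\right) \left(-1\right) = 6$)
$d{\left(r \right)} = 6 + r$ ($d{\left(r \right)} = r + 6 = 6 + r$)
$o = 1$ ($o = \sqrt{\left(6 - 6\right) + 1} = \sqrt{0 + 1} = \sqrt{1} = 1$)
$n{\left(X,u \right)} = 1$
$9 n{\left(7,-7 \right)} = 9 \cdot 1 = 9$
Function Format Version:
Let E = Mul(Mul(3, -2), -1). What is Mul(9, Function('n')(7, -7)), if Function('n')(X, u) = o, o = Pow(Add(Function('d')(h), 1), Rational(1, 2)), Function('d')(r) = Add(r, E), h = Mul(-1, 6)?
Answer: 9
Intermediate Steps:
h = -6
E = 6 (E = Mul(-6, -1) = 6)
Function('d')(r) = Add(6, r) (Function('d')(r) = Add(r, 6) = Add(6, r))
o = 1 (o = Pow(Add(Add(6, -6), 1), Rational(1, 2)) = Pow(Add(0, 1), Rational(1, 2)) = Pow(1, Rational(1, 2)) = 1)
Function('n')(X, u) = 1
Mul(9, Function('n')(7, -7)) = Mul(9, 1) = 9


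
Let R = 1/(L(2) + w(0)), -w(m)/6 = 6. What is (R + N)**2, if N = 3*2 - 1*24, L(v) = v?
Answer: 375769/1156 ≈ 325.06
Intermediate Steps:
w(m) = -36 (w(m) = -6*6 = -36)
N = -18 (N = 6 - 24 = -18)
R = -1/34 (R = 1/(2 - 36) = 1/(-34) = -1/34 ≈ -0.029412)
(R + N)**2 = (-1/34 - 18)**2 = (-613/34)**2 = 375769/1156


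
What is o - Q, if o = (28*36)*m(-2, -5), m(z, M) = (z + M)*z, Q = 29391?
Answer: -15279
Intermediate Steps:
m(z, M) = z*(M + z) (m(z, M) = (M + z)*z = z*(M + z))
o = 14112 (o = (28*36)*(-2*(-5 - 2)) = 1008*(-2*(-7)) = 1008*14 = 14112)
o - Q = 14112 - 1*29391 = 14112 - 29391 = -15279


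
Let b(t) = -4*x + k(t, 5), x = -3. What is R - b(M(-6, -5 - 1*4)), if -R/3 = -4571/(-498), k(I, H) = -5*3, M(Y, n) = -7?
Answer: -4073/166 ≈ -24.536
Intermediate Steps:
k(I, H) = -15
b(t) = -3 (b(t) = -4*(-3) - 15 = 12 - 15 = -3)
R = -4571/166 (R = -(-13713)/(-498) = -(-13713)*(-1)/498 = -3*4571/498 = -4571/166 ≈ -27.536)
R - b(M(-6, -5 - 1*4)) = -4571/166 - 1*(-3) = -4571/166 + 3 = -4073/166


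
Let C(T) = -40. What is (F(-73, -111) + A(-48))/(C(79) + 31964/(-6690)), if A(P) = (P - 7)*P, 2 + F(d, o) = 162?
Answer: -4683000/74891 ≈ -62.531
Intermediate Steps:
F(d, o) = 160 (F(d, o) = -2 + 162 = 160)
A(P) = P*(-7 + P) (A(P) = (-7 + P)*P = P*(-7 + P))
(F(-73, -111) + A(-48))/(C(79) + 31964/(-6690)) = (160 - 48*(-7 - 48))/(-40 + 31964/(-6690)) = (160 - 48*(-55))/(-40 + 31964*(-1/6690)) = (160 + 2640)/(-40 - 15982/3345) = 2800/(-149782/3345) = 2800*(-3345/149782) = -4683000/74891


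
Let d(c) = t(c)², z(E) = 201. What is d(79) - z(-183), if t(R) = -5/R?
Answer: -1254416/6241 ≈ -201.00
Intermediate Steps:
d(c) = 25/c² (d(c) = (-5/c)² = 25/c²)
d(79) - z(-183) = 25/79² - 1*201 = 25*(1/6241) - 201 = 25/6241 - 201 = -1254416/6241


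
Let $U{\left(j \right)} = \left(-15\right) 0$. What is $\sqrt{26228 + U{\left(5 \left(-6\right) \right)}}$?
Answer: $2 \sqrt{6557} \approx 161.95$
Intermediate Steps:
$U{\left(j \right)} = 0$
$\sqrt{26228 + U{\left(5 \left(-6\right) \right)}} = \sqrt{26228 + 0} = \sqrt{26228} = 2 \sqrt{6557}$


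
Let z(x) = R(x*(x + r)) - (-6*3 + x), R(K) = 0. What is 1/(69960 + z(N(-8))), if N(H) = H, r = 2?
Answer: 1/69986 ≈ 1.4289e-5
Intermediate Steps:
z(x) = 18 - x (z(x) = 0 - (-6*3 + x) = 0 - (-18 + x) = 0 + (18 - x) = 18 - x)
1/(69960 + z(N(-8))) = 1/(69960 + (18 - 1*(-8))) = 1/(69960 + (18 + 8)) = 1/(69960 + 26) = 1/69986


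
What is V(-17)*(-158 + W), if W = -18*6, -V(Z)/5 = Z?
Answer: -22610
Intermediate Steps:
V(Z) = -5*Z
W = -108
V(-17)*(-158 + W) = (-5*(-17))*(-158 - 108) = 85*(-266) = -22610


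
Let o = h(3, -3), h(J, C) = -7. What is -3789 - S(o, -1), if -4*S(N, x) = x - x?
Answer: -3789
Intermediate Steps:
o = -7
S(N, x) = 0 (S(N, x) = -(x - x)/4 = -¼*0 = 0)
-3789 - S(o, -1) = -3789 - 1*0 = -3789 + 0 = -3789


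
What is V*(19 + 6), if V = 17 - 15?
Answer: 50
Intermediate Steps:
V = 2
V*(19 + 6) = 2*(19 + 6) = 2*25 = 50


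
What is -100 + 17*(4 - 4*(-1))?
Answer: 36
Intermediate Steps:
-100 + 17*(4 - 4*(-1)) = -100 + 17*(4 + 4) = -100 + 17*8 = -100 + 136 = 36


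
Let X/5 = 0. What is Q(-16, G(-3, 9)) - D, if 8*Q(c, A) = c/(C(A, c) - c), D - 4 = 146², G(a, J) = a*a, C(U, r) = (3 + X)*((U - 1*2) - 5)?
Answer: -234521/11 ≈ -21320.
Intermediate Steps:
X = 0 (X = 5*0 = 0)
C(U, r) = -21 + 3*U (C(U, r) = (3 + 0)*((U - 1*2) - 5) = 3*((U - 2) - 5) = 3*((-2 + U) - 5) = 3*(-7 + U) = -21 + 3*U)
G(a, J) = a²
D = 21320 (D = 4 + 146² = 4 + 21316 = 21320)
Q(c, A) = c/(8*(-21 - c + 3*A)) (Q(c, A) = (c/((-21 + 3*A) - c))/8 = (c/(-21 - c + 3*A))/8 = c/(8*(-21 - c + 3*A)))
Q(-16, G(-3, 9)) - D = (⅛)*(-16)/(-21 - 1*(-16) + 3*(-3)²) - 1*21320 = (⅛)*(-16)/(-21 + 16 + 3*9) - 21320 = (⅛)*(-16)/(-21 + 16 + 27) - 21320 = (⅛)*(-16)/22 - 21320 = (⅛)*(-16)*(1/22) - 21320 = -1/11 - 21320 = -234521/11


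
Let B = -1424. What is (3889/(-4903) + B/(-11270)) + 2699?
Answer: 74550641516/27628405 ≈ 2698.3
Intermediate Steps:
(3889/(-4903) + B/(-11270)) + 2699 = (3889/(-4903) - 1424/(-11270)) + 2699 = (3889*(-1/4903) - 1424*(-1/11270)) + 2699 = (-3889/4903 + 712/5635) + 2699 = -18423579/27628405 + 2699 = 74550641516/27628405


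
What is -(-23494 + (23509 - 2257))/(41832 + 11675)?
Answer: 2242/53507 ≈ 0.041901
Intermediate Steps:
-(-23494 + (23509 - 2257))/(41832 + 11675) = -(-23494 + 21252)/53507 = -(-2242)/53507 = -1*(-2242/53507) = 2242/53507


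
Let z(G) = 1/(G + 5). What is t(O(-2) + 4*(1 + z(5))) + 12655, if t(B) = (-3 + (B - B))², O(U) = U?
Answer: 12664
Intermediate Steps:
z(G) = 1/(5 + G)
t(B) = 9 (t(B) = (-3 + 0)² = (-3)² = 9)
t(O(-2) + 4*(1 + z(5))) + 12655 = 9 + 12655 = 12664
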